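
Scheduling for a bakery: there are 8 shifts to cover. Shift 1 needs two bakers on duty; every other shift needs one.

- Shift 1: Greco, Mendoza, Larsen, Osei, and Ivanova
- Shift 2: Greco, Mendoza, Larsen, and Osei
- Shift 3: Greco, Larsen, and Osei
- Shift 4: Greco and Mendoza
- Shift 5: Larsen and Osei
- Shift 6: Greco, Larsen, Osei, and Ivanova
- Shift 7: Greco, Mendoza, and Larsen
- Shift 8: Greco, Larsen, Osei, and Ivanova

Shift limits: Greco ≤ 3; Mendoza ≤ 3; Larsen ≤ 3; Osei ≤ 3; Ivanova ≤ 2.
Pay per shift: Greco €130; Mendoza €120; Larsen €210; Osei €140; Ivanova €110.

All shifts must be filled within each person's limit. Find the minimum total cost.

€1110

Picking the cheapest available baker for each shift independently would cost €1080, but that ignores the shift limits.
An optimal schedule: Shift 1→Ivanova+Greco, Shift 2→Mendoza, Shift 3→Greco, Shift 4→Mendoza, Shift 5→Osei, Shift 6→Ivanova, Shift 7→Mendoza, Shift 8→Greco.
Total: 110 + 130 + 120 + 130 + 120 + 140 + 110 + 120 + 130 = €1110.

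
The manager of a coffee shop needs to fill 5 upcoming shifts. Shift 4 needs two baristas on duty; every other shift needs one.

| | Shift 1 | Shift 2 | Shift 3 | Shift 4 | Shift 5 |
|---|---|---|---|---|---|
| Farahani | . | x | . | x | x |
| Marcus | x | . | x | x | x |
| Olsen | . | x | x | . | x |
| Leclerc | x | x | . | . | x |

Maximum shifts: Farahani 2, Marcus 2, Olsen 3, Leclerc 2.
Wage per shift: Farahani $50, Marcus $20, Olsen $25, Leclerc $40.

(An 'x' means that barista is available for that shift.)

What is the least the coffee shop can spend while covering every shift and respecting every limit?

Shift 4 can only be covered by Farahani and Marcus, so that assignment is forced.
Picking the cheapest available barista for each shift independently would cost $155, but that ignores the shift limits.
An optimal schedule: Shift 1→Marcus, Shift 2→Olsen, Shift 3→Olsen, Shift 4→Marcus+Farahani, Shift 5→Olsen.
Total: 20 + 25 + 25 + 20 + 50 + 25 = $165.

$165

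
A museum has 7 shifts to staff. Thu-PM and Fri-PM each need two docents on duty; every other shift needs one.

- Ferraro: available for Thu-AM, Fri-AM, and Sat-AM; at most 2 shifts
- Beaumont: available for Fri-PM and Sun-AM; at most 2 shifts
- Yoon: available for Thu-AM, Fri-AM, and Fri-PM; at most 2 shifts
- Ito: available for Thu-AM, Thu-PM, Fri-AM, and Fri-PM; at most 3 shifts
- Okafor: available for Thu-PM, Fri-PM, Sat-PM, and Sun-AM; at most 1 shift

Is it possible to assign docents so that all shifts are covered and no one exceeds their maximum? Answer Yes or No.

Total capacity is 10 and 9 slots are needed, so capacity alone doesn't rule it out.
Shifts {Thu-PM, Sat-PM} need 3 worker-slots in total, but the docents available for any of those shifts (Ito and Okafor) can supply at most 2 among them. So no valid schedule exists.

No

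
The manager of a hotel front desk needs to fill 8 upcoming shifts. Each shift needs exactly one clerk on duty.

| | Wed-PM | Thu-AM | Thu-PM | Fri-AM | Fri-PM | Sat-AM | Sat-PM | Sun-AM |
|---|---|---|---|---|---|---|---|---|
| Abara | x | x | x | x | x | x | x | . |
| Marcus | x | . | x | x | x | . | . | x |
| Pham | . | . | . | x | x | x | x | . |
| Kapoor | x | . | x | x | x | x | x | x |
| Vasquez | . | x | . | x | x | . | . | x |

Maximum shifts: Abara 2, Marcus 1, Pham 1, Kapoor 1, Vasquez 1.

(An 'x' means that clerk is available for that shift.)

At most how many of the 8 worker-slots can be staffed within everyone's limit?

6

Total capacity across all clerks is 2+1+1+1+1 = 6, and 8 slots are needed, so at most 6 can be filled.
An assignment achieving 6: Wed-PM→Abara, Thu-AM→Abara, Thu-PM→Marcus, Sat-AM→Pham, Sat-PM→Kapoor, Sun-AM→Vasquez.
Loads: Abara 2/2, Marcus 1/1, Pham 1/1, Kapoor 1/1, Vasquez 1/1.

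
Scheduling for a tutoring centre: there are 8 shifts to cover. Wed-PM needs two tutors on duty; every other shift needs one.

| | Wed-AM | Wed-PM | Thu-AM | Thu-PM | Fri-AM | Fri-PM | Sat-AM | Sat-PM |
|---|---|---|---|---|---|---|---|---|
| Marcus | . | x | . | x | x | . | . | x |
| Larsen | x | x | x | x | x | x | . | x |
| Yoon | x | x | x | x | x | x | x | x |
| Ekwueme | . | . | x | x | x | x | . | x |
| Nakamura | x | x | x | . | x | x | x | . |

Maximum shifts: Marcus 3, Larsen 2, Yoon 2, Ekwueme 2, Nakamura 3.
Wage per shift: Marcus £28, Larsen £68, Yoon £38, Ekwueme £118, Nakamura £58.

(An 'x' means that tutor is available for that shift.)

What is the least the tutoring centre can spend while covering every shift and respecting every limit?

£402

Picking the cheapest available tutor for each shift independently would cost £302, but that ignores the shift limits.
An optimal schedule: Wed-AM→Yoon, Wed-PM→Nakamura+Larsen, Thu-AM→Nakamura, Thu-PM→Marcus, Fri-AM→Marcus, Fri-PM→Nakamura, Sat-AM→Yoon, Sat-PM→Marcus.
Total: 38 + 58 + 68 + 58 + 28 + 28 + 58 + 38 + 28 = £402.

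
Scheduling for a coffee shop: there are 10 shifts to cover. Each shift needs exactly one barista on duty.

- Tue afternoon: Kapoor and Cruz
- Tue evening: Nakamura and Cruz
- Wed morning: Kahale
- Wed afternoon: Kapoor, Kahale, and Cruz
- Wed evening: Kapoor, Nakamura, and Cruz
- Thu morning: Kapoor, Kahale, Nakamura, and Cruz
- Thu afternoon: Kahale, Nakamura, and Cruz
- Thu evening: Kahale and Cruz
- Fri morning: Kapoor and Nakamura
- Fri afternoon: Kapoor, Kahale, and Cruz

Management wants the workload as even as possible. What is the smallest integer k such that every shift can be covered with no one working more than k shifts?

3

With 4 baristas and 10 worker-slots to fill, someone must work at least ⌈10/4⌉ = 3 shifts, so k ≥ 3.
k = 3 works: Tue afternoon→Kapoor, Tue evening→Nakamura, Wed morning→Kahale, Wed afternoon→Kapoor, Wed evening→Nakamura, Thu morning→Nakamura, Thu afternoon→Kahale, Thu evening→Kahale, Fri morning→Kapoor, Fri afternoon→Cruz.
Loads: Kapoor 3, Kahale 3, Nakamura 3, Cruz 1 — all ≤ 3.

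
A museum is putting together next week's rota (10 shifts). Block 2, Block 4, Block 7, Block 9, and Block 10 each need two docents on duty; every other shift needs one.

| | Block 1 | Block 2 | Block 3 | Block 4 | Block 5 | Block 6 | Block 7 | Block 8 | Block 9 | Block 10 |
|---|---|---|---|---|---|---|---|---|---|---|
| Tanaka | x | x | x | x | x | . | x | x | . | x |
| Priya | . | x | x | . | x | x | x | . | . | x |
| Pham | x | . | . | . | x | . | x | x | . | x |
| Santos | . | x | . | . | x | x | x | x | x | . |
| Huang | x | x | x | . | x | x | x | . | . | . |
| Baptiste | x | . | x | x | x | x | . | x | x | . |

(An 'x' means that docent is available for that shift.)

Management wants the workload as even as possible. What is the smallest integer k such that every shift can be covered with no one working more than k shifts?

With 6 docents and 15 worker-slots to fill, someone must work at least ⌈15/6⌉ = 3 shifts, so k ≥ 3.
k = 3 works: Block 1→Tanaka, Block 2→Santos+Huang, Block 3→Priya, Block 4→Tanaka+Baptiste, Block 5→Pham, Block 6→Priya, Block 7→Pham+Santos, Block 8→Pham, Block 9→Santos+Baptiste, Block 10→Tanaka+Priya.
Loads: Tanaka 3, Priya 3, Pham 3, Santos 3, Huang 1, Baptiste 2 — all ≤ 3.

3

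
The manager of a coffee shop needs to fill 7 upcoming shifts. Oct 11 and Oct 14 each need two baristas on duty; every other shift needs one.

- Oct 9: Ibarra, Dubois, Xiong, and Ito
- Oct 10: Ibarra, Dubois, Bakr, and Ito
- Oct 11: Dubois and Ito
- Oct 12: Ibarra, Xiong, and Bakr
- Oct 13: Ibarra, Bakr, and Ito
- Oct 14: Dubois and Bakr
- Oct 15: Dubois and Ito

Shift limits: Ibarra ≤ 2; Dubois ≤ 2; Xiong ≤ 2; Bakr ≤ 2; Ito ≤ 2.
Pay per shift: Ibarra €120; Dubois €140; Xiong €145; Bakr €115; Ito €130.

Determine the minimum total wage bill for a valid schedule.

Oct 11 can only be covered by Dubois and Ito, so that assignment is forced.
Oct 14 can only be covered by Dubois and Bakr, so that assignment is forced.
Picking the cheapest available barista for each shift independently would cost €1120, but that ignores the shift limits.
An optimal schedule: Oct 9→Xiong, Oct 10→Bakr, Oct 11→Dubois+Ito, Oct 12→Ibarra, Oct 13→Ibarra, Oct 14→Dubois+Bakr, Oct 15→Ito.
Total: 145 + 115 + 140 + 130 + 120 + 120 + 140 + 115 + 130 = €1155.

€1155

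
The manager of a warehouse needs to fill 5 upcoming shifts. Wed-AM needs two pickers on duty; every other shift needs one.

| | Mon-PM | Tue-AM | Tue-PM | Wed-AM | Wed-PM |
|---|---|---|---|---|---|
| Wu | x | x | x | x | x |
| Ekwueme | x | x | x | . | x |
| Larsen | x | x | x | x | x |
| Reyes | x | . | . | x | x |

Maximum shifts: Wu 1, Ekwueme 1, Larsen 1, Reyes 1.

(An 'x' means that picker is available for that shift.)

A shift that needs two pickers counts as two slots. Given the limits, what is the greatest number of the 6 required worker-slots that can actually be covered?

4

Total capacity across all pickers is 1+1+1+1 = 4, and 6 slots are needed, so at most 4 can be filled.
An assignment achieving 4: Tue-AM→Wu, Tue-PM→Ekwueme, Wed-AM→Larsen+Reyes.
Loads: Wu 1/1, Ekwueme 1/1, Larsen 1/1, Reyes 1/1.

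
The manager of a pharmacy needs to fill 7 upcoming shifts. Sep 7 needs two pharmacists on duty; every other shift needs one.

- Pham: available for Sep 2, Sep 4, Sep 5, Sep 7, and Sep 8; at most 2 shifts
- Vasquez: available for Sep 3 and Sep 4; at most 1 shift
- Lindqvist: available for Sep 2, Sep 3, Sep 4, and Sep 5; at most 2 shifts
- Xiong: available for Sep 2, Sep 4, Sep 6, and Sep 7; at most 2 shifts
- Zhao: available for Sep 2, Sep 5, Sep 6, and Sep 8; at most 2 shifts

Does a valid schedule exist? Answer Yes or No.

Sep 7 can only be covered by Pham and Xiong, so that assignment is forced.
One valid schedule: Sep 2→Zhao, Sep 3→Vasquez, Sep 4→Lindqvist, Sep 5→Lindqvist, Sep 6→Xiong, Sep 7→Pham+Xiong, Sep 8→Pham.
Loads: Pham 2/2, Vasquez 1/1, Lindqvist 2/2, Xiong 2/2, Zhao 1/2 — all within limits.

Yes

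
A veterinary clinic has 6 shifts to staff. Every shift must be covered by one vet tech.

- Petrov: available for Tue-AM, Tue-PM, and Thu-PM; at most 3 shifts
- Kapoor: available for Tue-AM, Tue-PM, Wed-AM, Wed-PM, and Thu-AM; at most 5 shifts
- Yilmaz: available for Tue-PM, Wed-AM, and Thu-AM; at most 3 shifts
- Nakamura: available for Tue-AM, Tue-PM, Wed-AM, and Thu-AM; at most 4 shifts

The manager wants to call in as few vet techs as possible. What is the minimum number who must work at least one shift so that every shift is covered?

2

6 slots to fill and no one can take more than 5, so at least ⌈6/5⌉ = 2 vet techs are needed.
Petrov and Kapoor alone can cover everything: Tue-AM→Petrov, Tue-PM→Petrov, Wed-AM→Kapoor, Wed-PM→Kapoor, Thu-AM→Kapoor, Thu-PM→Petrov.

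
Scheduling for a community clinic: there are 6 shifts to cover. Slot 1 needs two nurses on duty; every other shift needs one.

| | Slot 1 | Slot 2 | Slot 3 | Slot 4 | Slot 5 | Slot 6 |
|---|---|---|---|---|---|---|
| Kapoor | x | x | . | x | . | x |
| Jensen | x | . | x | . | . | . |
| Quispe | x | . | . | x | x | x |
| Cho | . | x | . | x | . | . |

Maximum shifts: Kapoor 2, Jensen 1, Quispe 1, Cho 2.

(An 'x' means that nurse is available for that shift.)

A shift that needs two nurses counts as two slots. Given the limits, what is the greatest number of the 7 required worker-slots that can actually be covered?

6

Total capacity across all nurses is 2+1+1+2 = 6, and 7 slots are needed, so at most 6 can be filled.
An assignment achieving 6: Slot 1→Kapoor, Slot 2→Cho, Slot 3→Jensen, Slot 4→Cho, Slot 5→Quispe, Slot 6→Kapoor.
Loads: Kapoor 2/2, Jensen 1/1, Quispe 1/1, Cho 2/2.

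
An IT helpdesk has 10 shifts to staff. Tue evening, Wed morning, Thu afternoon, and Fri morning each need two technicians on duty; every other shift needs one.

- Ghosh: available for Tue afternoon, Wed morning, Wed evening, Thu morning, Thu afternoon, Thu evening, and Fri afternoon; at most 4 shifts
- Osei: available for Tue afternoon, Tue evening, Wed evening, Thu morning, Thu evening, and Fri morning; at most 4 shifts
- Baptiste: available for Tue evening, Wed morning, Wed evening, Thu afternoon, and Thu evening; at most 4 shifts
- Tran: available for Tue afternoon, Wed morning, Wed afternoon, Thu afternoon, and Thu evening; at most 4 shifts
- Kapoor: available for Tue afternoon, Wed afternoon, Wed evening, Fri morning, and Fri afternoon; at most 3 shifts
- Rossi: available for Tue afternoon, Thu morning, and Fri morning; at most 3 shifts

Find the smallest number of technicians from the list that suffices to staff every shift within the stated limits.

4

14 slots to fill and no one can take more than 4, so at least ⌈14/4⌉ = 4 technicians are needed.
Ghosh, Osei, Baptiste, and Kapoor alone can cover everything: Tue afternoon→Osei, Tue evening→Osei+Baptiste, Wed morning→Ghosh+Baptiste, Wed afternoon→Kapoor, Wed evening→Baptiste, Thu morning→Ghosh, Thu afternoon→Ghosh+Baptiste, Thu evening→Osei, Fri morning→Osei+Kapoor, Fri afternoon→Ghosh.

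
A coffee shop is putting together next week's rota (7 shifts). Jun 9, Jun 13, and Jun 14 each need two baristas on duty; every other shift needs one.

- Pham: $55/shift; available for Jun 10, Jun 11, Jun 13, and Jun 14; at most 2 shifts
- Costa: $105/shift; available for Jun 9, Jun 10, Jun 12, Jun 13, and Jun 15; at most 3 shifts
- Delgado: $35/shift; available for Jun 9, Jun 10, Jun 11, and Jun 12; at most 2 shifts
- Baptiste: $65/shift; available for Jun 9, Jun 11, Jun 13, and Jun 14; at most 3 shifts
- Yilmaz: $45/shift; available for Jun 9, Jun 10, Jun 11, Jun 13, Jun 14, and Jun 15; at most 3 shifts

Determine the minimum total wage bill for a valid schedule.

Picking the cheapest available barista for each shift independently would cost $430, but that ignores the shift limits.
An optimal schedule: Jun 9→Yilmaz+Baptiste, Jun 10→Delgado, Jun 11→Baptiste, Jun 12→Delgado, Jun 13→Pham+Baptiste, Jun 14→Yilmaz+Pham, Jun 15→Yilmaz.
Total: 45 + 65 + 35 + 65 + 35 + 55 + 65 + 45 + 55 + 45 = $510.

$510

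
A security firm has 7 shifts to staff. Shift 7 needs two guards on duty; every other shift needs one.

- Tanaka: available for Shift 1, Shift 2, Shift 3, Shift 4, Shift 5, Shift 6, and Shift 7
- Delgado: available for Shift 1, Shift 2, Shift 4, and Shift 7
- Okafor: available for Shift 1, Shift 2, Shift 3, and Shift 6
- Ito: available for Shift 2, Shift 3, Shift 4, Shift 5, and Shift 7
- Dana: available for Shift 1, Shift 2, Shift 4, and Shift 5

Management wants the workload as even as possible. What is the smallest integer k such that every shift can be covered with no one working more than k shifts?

2

With 5 guards and 8 worker-slots to fill, someone must work at least ⌈8/5⌉ = 2 shifts, so k ≥ 2.
k = 2 works: Shift 1→Delgado, Shift 2→Okafor, Shift 3→Tanaka, Shift 4→Dana, Shift 5→Ito, Shift 6→Tanaka, Shift 7→Delgado+Ito.
Loads: Tanaka 2, Delgado 2, Okafor 1, Ito 2, Dana 1 — all ≤ 2.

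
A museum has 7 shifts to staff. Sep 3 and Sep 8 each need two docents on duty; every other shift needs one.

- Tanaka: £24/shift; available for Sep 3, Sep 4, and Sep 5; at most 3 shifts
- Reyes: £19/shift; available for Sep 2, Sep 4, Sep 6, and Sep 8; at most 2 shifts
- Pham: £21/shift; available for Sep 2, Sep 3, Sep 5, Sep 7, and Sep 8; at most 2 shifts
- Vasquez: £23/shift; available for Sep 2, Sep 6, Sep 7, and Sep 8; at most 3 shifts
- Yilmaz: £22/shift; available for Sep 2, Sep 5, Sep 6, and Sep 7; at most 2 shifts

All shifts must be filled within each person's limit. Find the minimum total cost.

£194

Sep 3 can only be covered by Tanaka and Pham, so that assignment is forced.
Picking the cheapest available docent for each shift independently would cost £184, but that ignores the shift limits.
An optimal schedule: Sep 2→Vasquez, Sep 3→Pham+Tanaka, Sep 4→Reyes, Sep 5→Pham, Sep 6→Yilmaz, Sep 7→Yilmaz, Sep 8→Reyes+Vasquez.
Total: 23 + 21 + 24 + 19 + 21 + 22 + 22 + 19 + 23 = £194.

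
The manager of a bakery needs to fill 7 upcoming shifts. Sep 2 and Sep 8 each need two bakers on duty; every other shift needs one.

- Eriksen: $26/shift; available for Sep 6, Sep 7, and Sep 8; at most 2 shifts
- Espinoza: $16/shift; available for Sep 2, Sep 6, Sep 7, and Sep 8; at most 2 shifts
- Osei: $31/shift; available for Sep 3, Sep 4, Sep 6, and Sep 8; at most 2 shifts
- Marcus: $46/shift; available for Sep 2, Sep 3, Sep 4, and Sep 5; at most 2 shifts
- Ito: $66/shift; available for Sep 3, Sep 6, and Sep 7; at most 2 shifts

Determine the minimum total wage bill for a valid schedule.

Sep 2 can only be covered by Espinoza and Marcus, so that assignment is forced.
Sep 5 can only be covered by Marcus, so that assignment is forced.
Picking the cheapest available baker for each shift independently would cost $244, but that ignores the shift limits.
An optimal schedule: Sep 2→Espinoza+Marcus, Sep 3→Osei, Sep 4→Osei, Sep 5→Marcus, Sep 6→Ito, Sep 7→Eriksen, Sep 8→Eriksen+Espinoza.
Total: 16 + 46 + 31 + 31 + 46 + 66 + 26 + 26 + 16 = $304.

$304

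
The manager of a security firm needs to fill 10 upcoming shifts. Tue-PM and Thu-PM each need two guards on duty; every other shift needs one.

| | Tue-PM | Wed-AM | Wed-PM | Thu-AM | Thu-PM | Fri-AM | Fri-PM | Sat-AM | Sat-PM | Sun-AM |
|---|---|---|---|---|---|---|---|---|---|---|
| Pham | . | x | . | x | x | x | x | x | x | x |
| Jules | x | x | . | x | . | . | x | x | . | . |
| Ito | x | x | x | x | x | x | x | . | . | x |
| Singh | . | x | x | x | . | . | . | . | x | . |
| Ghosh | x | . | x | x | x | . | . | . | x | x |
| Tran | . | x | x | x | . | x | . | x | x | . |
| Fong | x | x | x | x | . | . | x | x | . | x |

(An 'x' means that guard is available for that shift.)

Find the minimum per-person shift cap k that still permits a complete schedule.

2

With 7 guards and 12 worker-slots to fill, someone must work at least ⌈12/7⌉ = 2 shifts, so k ≥ 2.
k = 2 works: Tue-PM→Ghosh+Fong, Wed-AM→Tran, Wed-PM→Singh, Thu-AM→Ghosh, Thu-PM→Pham+Ito, Fri-AM→Pham, Fri-PM→Jules, Sat-AM→Jules, Sat-PM→Singh, Sun-AM→Ito.
Loads: Pham 2, Jules 2, Ito 2, Singh 2, Ghosh 2, Tran 1, Fong 1 — all ≤ 2.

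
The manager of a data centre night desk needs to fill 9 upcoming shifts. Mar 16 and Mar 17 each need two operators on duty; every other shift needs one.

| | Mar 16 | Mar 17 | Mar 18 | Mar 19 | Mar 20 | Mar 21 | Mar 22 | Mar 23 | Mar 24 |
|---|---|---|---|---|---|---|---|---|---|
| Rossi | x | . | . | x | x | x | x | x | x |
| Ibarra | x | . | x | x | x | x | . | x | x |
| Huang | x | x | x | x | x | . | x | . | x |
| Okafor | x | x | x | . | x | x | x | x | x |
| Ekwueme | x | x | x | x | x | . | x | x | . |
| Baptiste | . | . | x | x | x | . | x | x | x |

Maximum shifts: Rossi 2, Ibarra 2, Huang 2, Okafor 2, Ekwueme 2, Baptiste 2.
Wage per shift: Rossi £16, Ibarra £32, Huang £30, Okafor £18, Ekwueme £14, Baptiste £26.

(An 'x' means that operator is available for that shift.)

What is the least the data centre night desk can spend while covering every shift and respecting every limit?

Picking the cheapest available operator for each shift independently would cost £164, but that ignores the shift limits.
An optimal schedule: Mar 16→Huang+Ibarra, Mar 17→Ekwueme+Okafor, Mar 18→Ekwueme, Mar 19→Rossi, Mar 20→Huang, Mar 21→Rossi, Mar 22→Okafor, Mar 23→Baptiste, Mar 24→Baptiste.
Total: 30 + 32 + 14 + 18 + 14 + 16 + 30 + 16 + 18 + 26 + 26 = £240.

£240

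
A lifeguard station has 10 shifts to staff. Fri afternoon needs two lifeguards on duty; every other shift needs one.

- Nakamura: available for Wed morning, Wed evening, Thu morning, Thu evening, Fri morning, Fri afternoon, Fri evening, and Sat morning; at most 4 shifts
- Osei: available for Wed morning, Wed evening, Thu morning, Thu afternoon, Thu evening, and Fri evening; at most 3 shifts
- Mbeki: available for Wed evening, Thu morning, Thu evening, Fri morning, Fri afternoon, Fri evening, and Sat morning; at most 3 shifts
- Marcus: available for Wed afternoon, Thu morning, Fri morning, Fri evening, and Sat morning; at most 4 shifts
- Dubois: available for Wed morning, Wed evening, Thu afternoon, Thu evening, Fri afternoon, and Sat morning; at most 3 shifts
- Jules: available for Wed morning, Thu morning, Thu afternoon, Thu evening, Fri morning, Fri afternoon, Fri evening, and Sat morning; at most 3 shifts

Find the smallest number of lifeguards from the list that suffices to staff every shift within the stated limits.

11 slots to fill and no one can take more than 4, so at least ⌈11/4⌉ = 3 lifeguards are needed.
Nakamura, Marcus, and Dubois alone can cover everything: Wed morning→Nakamura, Wed afternoon→Marcus, Wed evening→Nakamura, Thu morning→Nakamura, Thu afternoon→Dubois, Thu evening→Dubois, Fri morning→Marcus, Fri afternoon→Nakamura+Dubois, Fri evening→Marcus, Sat morning→Marcus.

3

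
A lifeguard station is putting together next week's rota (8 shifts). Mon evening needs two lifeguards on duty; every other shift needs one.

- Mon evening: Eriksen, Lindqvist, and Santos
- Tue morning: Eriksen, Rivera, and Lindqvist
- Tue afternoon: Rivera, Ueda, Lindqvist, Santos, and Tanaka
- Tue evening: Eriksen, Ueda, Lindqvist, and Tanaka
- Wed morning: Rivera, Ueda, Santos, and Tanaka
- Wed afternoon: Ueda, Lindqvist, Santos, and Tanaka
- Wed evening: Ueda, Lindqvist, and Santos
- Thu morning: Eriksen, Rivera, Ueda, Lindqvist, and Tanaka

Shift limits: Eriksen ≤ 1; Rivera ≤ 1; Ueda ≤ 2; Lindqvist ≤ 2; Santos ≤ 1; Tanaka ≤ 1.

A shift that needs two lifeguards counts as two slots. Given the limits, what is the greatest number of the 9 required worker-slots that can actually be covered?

Total capacity across all lifeguards is 1+1+2+2+1+1 = 8, and 9 slots are needed, so at most 8 can be filled.
An assignment achieving 8: Mon evening→Eriksen+Lindqvist, Tue morning→Rivera, Tue afternoon→Tanaka, Tue evening→Ueda, Wed morning→Santos, Wed afternoon→Lindqvist, Wed evening→Ueda.
Loads: Eriksen 1/1, Rivera 1/1, Ueda 2/2, Lindqvist 2/2, Santos 1/1, Tanaka 1/1.

8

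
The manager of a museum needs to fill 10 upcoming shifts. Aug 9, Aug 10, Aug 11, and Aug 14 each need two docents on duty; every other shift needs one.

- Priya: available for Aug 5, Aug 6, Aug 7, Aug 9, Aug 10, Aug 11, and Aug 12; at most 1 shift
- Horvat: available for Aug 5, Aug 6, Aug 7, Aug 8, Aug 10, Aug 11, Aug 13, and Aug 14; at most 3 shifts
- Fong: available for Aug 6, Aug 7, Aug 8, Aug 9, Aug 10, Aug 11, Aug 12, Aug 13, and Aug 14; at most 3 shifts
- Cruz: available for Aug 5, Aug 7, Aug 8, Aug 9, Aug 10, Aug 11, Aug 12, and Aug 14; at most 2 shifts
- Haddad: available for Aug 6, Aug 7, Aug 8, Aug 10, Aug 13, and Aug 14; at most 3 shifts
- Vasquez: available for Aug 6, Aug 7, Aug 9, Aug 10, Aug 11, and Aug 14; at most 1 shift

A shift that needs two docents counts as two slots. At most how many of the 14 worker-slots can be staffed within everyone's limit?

Total capacity across all docents is 1+3+3+2+3+1 = 13, and 14 slots are needed, so at most 13 can be filled.
An assignment achieving 13: Aug 5→Priya, Aug 6→Horvat, Aug 7→Haddad, Aug 8→Horvat, Aug 9→Fong+Cruz, Aug 10→Haddad, Aug 11→Fong+Cruz, Aug 12→Fong, Aug 13→Horvat, Aug 14→Haddad+Vasquez.
Loads: Priya 1/1, Horvat 3/3, Fong 3/3, Cruz 2/2, Haddad 3/3, Vasquez 1/1.

13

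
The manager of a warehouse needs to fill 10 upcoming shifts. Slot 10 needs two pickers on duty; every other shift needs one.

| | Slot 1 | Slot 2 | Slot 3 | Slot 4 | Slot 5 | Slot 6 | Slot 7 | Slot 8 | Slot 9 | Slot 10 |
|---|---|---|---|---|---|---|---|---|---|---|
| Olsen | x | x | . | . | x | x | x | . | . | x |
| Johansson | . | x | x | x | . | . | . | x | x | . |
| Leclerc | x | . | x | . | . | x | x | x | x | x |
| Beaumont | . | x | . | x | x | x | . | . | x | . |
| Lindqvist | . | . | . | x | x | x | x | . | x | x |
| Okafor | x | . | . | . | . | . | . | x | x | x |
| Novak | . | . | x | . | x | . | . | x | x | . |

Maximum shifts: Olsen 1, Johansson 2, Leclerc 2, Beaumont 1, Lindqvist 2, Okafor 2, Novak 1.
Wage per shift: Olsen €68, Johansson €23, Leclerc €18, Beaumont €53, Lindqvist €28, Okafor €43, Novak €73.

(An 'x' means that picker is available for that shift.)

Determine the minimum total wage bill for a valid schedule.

Picking the cheapest available picker for each shift independently would cost €228, but that ignores the shift limits.
An optimal schedule: Slot 1→Olsen, Slot 2→Johansson, Slot 3→Johansson, Slot 4→Beaumont, Slot 5→Lindqvist, Slot 6→Leclerc, Slot 7→Leclerc, Slot 8→Okafor, Slot 9→Novak, Slot 10→Lindqvist+Okafor.
Total: 68 + 23 + 23 + 53 + 28 + 18 + 18 + 43 + 73 + 28 + 43 = €418.

€418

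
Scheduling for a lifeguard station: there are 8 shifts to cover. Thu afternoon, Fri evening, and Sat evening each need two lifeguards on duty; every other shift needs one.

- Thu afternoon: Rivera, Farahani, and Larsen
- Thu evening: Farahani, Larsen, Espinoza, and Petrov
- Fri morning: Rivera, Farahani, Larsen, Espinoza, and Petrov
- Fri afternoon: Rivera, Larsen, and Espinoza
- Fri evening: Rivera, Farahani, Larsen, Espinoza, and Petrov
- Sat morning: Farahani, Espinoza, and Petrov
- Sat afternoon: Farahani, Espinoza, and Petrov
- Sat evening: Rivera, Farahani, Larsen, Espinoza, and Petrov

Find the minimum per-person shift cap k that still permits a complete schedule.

With 5 lifeguards and 11 worker-slots to fill, someone must work at least ⌈11/5⌉ = 3 shifts, so k ≥ 3.
k = 3 works: Thu afternoon→Rivera+Farahani, Thu evening→Larsen, Fri morning→Rivera, Fri afternoon→Rivera, Fri evening→Larsen+Espinoza, Sat morning→Farahani, Sat afternoon→Farahani, Sat evening→Larsen+Espinoza.
Loads: Rivera 3, Farahani 3, Larsen 3, Espinoza 2, Petrov 0 — all ≤ 3.

3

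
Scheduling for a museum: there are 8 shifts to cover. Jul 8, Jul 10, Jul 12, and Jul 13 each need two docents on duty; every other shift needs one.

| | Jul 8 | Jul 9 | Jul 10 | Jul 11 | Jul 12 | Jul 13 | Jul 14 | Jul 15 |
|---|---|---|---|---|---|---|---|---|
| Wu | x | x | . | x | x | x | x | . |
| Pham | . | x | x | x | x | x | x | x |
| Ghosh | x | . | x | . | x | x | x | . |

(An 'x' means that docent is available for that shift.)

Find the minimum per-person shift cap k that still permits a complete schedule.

4

With 3 docents and 12 worker-slots to fill, someone must work at least ⌈12/3⌉ = 4 shifts, so k ≥ 4.
k = 4 works: Jul 8→Wu+Ghosh, Jul 9→Wu, Jul 10→Pham+Ghosh, Jul 11→Wu, Jul 12→Wu+Pham, Jul 13→Pham+Ghosh, Jul 14→Ghosh, Jul 15→Pham.
Loads: Wu 4, Pham 4, Ghosh 4 — all ≤ 4.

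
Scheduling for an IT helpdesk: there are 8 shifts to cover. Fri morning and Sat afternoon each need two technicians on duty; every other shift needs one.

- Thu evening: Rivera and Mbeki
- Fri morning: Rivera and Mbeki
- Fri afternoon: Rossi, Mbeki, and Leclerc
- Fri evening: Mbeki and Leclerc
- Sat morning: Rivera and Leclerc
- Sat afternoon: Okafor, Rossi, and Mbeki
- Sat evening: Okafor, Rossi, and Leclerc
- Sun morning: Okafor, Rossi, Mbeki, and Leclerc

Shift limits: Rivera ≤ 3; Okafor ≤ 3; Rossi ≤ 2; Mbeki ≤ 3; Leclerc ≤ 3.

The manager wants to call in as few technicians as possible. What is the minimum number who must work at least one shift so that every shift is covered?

4

10 slots to fill and no one can take more than 3, so at least ⌈10/3⌉ = 4 technicians are needed.
Rivera, Okafor, Rossi, and Mbeki alone can cover everything: Thu evening→Rivera, Fri morning→Rivera+Mbeki, Fri afternoon→Rossi, Fri evening→Mbeki, Sat morning→Rivera, Sat afternoon→Okafor+Rossi, Sat evening→Okafor, Sun morning→Okafor.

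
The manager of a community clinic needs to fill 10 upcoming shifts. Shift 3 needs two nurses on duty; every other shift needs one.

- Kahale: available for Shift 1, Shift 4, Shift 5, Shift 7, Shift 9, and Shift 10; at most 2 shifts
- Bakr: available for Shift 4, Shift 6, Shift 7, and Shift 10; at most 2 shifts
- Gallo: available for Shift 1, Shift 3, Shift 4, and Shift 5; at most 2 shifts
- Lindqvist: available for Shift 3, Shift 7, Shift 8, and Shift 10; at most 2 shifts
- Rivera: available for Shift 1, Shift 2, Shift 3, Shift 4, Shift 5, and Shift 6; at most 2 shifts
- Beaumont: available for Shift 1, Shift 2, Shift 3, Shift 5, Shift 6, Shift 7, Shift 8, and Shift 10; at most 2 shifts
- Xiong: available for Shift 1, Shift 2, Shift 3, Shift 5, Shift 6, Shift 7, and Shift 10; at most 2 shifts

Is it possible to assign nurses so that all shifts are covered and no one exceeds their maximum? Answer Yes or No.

Shift 9 can only be covered by Kahale, so that assignment is forced.
One valid schedule: Shift 1→Gallo, Shift 2→Rivera, Shift 3→Rivera+Beaumont, Shift 4→Kahale, Shift 5→Gallo, Shift 6→Bakr, Shift 7→Bakr, Shift 8→Lindqvist, Shift 9→Kahale, Shift 10→Lindqvist.
Loads: Kahale 2/2, Bakr 2/2, Gallo 2/2, Lindqvist 2/2, Rivera 2/2, Beaumont 1/2, Xiong 0/2 — all within limits.

Yes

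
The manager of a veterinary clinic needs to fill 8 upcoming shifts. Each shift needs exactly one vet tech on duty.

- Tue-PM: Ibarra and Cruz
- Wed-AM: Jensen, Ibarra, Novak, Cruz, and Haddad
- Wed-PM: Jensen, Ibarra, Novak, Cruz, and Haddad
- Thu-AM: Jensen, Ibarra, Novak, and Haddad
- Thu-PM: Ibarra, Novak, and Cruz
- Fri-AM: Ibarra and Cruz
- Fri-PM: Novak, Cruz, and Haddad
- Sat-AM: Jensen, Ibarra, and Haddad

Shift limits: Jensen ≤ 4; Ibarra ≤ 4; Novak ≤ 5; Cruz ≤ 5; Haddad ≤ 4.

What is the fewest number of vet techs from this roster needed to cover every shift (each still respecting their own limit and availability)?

8 slots to fill and no one can take more than 5, so at least ⌈8/5⌉ = 2 vet techs are needed.
Jensen and Cruz alone can cover everything: Tue-PM→Cruz, Wed-AM→Jensen, Wed-PM→Jensen, Thu-AM→Jensen, Thu-PM→Cruz, Fri-AM→Cruz, Fri-PM→Cruz, Sat-AM→Jensen.

2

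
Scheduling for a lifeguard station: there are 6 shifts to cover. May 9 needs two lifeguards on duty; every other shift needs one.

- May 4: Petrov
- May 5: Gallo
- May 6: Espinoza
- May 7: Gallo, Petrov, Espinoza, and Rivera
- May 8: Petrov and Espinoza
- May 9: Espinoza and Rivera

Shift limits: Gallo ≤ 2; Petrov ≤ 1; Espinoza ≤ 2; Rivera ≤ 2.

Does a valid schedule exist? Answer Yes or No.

Total capacity is 7 and 7 slots are needed, so capacity alone doesn't rule it out.
Shifts {May 4, May 6, May 8, May 9} need 5 worker-slots in total, but the lifeguards available for any of those shifts (Petrov, Espinoza, and Rivera) can supply at most 4 among them. So no valid schedule exists.

No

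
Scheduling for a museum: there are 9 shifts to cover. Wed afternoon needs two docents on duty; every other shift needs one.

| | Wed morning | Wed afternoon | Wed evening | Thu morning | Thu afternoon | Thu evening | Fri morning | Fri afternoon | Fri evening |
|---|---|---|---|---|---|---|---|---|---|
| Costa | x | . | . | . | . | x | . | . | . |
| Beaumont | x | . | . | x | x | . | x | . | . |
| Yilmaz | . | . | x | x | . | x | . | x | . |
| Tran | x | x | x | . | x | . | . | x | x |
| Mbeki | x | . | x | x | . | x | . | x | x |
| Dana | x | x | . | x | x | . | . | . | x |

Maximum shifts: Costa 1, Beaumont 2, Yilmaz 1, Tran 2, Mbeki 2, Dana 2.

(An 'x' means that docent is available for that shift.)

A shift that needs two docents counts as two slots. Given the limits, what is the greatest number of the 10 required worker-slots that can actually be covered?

Total capacity across all docents is 1+2+1+2+2+2 = 10, and 10 slots are needed, so at most 10 can be filled.
An assignment achieving 10: Wed morning→Dana, Wed afternoon→Tran+Dana, Wed evening→Yilmaz, Thu morning→Mbeki, Thu afternoon→Beaumont, Thu evening→Costa, Fri morning→Beaumont, Fri afternoon→Tran, Fri evening→Mbeki.
Loads: Costa 1/1, Beaumont 2/2, Yilmaz 1/1, Tran 2/2, Mbeki 2/2, Dana 2/2.

10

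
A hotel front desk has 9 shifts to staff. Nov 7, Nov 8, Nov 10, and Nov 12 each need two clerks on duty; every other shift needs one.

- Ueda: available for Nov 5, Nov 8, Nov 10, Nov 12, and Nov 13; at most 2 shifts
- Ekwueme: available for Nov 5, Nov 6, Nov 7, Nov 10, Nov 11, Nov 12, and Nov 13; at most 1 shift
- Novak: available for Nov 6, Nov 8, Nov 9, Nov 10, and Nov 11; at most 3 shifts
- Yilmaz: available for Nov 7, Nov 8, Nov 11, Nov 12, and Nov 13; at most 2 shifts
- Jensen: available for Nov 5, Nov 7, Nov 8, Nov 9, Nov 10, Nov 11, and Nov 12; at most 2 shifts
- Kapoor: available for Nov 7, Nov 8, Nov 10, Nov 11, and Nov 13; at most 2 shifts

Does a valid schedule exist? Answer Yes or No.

Total capacity is 2+1+3+2+2+2 = 12 but 13 worker-slots are needed — infeasible.

No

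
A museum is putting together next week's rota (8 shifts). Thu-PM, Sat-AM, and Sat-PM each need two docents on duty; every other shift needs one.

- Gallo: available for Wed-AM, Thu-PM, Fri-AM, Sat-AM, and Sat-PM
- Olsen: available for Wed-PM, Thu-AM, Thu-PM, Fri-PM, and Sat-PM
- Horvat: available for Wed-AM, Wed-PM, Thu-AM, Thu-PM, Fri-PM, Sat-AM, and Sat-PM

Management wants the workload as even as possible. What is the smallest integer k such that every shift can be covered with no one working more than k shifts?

With 3 docents and 11 worker-slots to fill, someone must work at least ⌈11/3⌉ = 4 shifts, so k ≥ 4.
k = 4 works: Wed-AM→Gallo, Wed-PM→Olsen, Thu-AM→Olsen, Thu-PM→Gallo+Horvat, Fri-AM→Gallo, Fri-PM→Olsen, Sat-AM→Gallo+Horvat, Sat-PM→Olsen+Horvat.
Loads: Gallo 4, Olsen 4, Horvat 3 — all ≤ 4.

4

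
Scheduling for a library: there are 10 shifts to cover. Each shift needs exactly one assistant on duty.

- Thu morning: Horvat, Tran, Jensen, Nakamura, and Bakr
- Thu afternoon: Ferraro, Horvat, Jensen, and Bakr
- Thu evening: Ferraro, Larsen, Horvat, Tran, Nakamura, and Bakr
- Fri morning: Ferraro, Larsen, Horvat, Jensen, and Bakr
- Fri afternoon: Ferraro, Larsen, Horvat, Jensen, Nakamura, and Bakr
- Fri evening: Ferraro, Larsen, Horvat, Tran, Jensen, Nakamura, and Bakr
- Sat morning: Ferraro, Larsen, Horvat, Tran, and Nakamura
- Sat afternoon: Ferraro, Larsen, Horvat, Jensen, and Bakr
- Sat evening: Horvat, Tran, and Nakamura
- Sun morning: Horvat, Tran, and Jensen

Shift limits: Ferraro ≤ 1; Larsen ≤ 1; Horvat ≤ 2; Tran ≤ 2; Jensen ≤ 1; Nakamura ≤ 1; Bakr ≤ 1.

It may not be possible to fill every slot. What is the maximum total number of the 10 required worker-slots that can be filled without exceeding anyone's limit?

9

Total capacity across all assistants is 1+1+2+2+1+1+1 = 9, and 10 slots are needed, so at most 9 can be filled.
An assignment achieving 9: Thu morning→Tran, Thu afternoon→Ferraro, Thu evening→Nakamura, Fri morning→Larsen, Fri afternoon→Bakr, Sat morning→Tran, Sat afternoon→Jensen, Sat evening→Horvat, Sun morning→Horvat.
Loads: Ferraro 1/1, Larsen 1/1, Horvat 2/2, Tran 2/2, Jensen 1/1, Nakamura 1/1, Bakr 1/1.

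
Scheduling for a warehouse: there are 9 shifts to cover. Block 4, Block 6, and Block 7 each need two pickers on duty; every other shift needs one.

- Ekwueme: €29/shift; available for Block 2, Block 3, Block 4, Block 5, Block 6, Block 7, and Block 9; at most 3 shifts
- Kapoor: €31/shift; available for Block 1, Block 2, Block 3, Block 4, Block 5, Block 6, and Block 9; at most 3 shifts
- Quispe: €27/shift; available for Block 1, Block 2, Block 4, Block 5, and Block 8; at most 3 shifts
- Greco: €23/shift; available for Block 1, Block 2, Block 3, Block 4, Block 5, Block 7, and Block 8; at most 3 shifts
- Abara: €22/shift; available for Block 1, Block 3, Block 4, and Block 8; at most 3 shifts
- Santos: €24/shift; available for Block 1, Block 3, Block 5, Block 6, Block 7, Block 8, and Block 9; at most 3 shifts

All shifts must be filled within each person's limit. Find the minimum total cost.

€290

Picking the cheapest available picker for each shift independently would cost €281, but that ignores the shift limits.
An optimal schedule: Block 1→Abara, Block 2→Greco, Block 3→Abara, Block 4→Greco+Quispe, Block 5→Quispe, Block 6→Santos+Ekwueme, Block 7→Greco+Santos, Block 8→Abara, Block 9→Santos.
Total: 22 + 23 + 22 + 23 + 27 + 27 + 24 + 29 + 23 + 24 + 22 + 24 = €290.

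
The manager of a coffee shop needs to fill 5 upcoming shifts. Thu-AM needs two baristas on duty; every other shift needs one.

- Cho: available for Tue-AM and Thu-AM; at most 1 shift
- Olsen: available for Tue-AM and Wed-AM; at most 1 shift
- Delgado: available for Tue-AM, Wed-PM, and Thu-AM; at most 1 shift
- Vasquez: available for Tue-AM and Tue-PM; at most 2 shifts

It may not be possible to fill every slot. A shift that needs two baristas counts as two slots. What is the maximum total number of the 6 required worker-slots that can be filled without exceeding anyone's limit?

Total capacity across all baristas is 1+1+1+2 = 5, and 6 slots are needed, so at most 5 can be filled.
An assignment achieving 5: Tue-AM→Vasquez, Tue-PM→Vasquez, Wed-AM→Olsen, Wed-PM→Delgado, Thu-AM→Cho.
Loads: Cho 1/1, Olsen 1/1, Delgado 1/1, Vasquez 2/2.

5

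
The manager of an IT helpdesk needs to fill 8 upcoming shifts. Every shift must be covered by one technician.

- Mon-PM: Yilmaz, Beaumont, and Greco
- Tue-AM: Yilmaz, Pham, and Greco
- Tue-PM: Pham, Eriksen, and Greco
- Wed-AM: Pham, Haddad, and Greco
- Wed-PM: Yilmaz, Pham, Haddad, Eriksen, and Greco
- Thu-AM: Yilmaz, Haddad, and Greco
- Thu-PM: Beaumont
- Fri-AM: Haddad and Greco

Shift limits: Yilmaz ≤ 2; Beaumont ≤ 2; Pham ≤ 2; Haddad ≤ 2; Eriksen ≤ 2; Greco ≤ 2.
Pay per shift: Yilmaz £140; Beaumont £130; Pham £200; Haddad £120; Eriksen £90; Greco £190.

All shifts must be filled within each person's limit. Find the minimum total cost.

Thu-PM can only be covered by Beaumont, so that assignment is forced.
Picking the cheapest available technician for each shift independently would cost £940, but that ignores the shift limits.
An optimal schedule: Mon-PM→Beaumont, Tue-AM→Yilmaz, Tue-PM→Eriksen, Wed-AM→Haddad, Wed-PM→Eriksen, Thu-AM→Yilmaz, Thu-PM→Beaumont, Fri-AM→Haddad.
Total: 130 + 140 + 90 + 120 + 90 + 140 + 130 + 120 = £960.

£960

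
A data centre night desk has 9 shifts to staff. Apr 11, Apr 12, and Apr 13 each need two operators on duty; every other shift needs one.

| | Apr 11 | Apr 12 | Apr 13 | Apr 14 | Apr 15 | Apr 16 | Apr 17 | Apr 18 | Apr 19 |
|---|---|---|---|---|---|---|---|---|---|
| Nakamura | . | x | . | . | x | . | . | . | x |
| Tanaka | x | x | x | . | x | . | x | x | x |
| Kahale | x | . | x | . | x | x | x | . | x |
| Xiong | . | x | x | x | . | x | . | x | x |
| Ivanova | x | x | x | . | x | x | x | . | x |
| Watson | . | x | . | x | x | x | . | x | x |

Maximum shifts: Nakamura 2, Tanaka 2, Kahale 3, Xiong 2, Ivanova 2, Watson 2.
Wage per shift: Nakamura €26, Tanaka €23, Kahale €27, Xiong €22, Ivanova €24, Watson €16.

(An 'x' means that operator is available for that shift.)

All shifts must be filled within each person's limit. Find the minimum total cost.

€276

Picking the cheapest available operator for each shift independently would cost €233, but that ignores the shift limits.
An optimal schedule: Apr 11→Tanaka+Ivanova, Apr 12→Ivanova+Nakamura, Apr 13→Xiong+Kahale, Apr 14→Watson, Apr 15→Nakamura, Apr 16→Xiong, Apr 17→Tanaka, Apr 18→Watson, Apr 19→Kahale.
Total: 23 + 24 + 24 + 26 + 22 + 27 + 16 + 26 + 22 + 23 + 16 + 27 = €276.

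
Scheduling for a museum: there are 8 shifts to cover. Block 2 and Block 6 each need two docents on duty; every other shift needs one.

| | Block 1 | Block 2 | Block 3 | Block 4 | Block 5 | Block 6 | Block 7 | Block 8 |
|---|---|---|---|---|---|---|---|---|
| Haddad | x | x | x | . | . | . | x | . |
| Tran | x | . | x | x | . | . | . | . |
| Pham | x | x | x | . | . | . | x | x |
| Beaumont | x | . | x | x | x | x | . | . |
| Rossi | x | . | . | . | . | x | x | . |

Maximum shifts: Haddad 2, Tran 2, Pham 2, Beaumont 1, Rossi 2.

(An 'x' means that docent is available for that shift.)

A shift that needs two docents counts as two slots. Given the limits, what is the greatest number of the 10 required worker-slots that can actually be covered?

9

Total capacity across all docents is 2+2+2+1+2 = 9, and 10 slots are needed, so at most 9 can be filled.
An assignment achieving 9: Block 1→Rossi, Block 2→Haddad+Pham, Block 3→Tran, Block 4→Tran, Block 5→Beaumont, Block 6→Rossi, Block 7→Haddad, Block 8→Pham.
Loads: Haddad 2/2, Tran 2/2, Pham 2/2, Beaumont 1/1, Rossi 2/2.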